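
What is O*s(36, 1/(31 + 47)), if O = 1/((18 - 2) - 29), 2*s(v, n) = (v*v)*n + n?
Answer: -1297/2028 ≈ -0.63955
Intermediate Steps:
s(v, n) = n/2 + n*v**2/2 (s(v, n) = ((v*v)*n + n)/2 = (v**2*n + n)/2 = (n*v**2 + n)/2 = (n + n*v**2)/2 = n/2 + n*v**2/2)
O = -1/13 (O = 1/(16 - 29) = 1/(-13) = -1/13 ≈ -0.076923)
O*s(36, 1/(31 + 47)) = -(1 + 36**2)/(26*(31 + 47)) = -(1 + 1296)/(26*78) = -1297/(26*78) = -1/13*1297/156 = -1297/2028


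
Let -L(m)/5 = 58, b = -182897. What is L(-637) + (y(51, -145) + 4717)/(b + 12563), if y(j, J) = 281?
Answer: -8233643/28389 ≈ -290.03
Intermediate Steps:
L(m) = -290 (L(m) = -5*58 = -290)
L(-637) + (y(51, -145) + 4717)/(b + 12563) = -290 + (281 + 4717)/(-182897 + 12563) = -290 + 4998/(-170334) = -290 + 4998*(-1/170334) = -290 - 833/28389 = -8233643/28389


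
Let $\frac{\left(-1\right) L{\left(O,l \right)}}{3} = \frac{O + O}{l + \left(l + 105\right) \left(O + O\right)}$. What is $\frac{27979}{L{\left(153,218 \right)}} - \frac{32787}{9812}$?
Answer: $- \frac{13596934313777}{4503708} \approx -3.0191 \cdot 10^{6}$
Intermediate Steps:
$L{\left(O,l \right)} = - \frac{6 O}{l + 2 O \left(105 + l\right)}$ ($L{\left(O,l \right)} = - 3 \frac{O + O}{l + \left(l + 105\right) \left(O + O\right)} = - 3 \frac{2 O}{l + \left(105 + l\right) 2 O} = - 3 \frac{2 O}{l + 2 O \left(105 + l\right)} = - \frac{6 O}{l + 2 O \left(105 + l\right)}$)
$\frac{27979}{L{\left(153,218 \right)}} - \frac{32787}{9812} = \frac{27979}{\left(-6\right) 153 \frac{1}{218 + 210 \cdot 153 + 2 \cdot 153 \cdot 218}} - \frac{32787}{9812} = \frac{27979}{\left(-6\right) 153 \frac{1}{218 + 32130 + 66708}} - \frac{32787}{9812} = \frac{27979}{\left(-6\right) 153 \cdot \frac{1}{99056}} - \frac{32787}{9812} = \frac{27979}{- \frac{459}{49528}} - \frac{32787}{9812} = 27979 \left(- \frac{49528}{459}\right) - \frac{32787}{9812} = - \frac{1385743912}{459} - \frac{32787}{9812} = - \frac{13596934313777}{4503708}$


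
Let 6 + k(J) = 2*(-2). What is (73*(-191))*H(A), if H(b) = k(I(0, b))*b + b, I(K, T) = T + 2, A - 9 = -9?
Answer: 0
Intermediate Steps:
A = 0 (A = 9 - 9 = 0)
I(K, T) = 2 + T
k(J) = -10 (k(J) = -6 + 2*(-2) = -6 - 4 = -10)
H(b) = -9*b (H(b) = -10*b + b = -9*b)
(73*(-191))*H(A) = (73*(-191))*(-9*0) = -13943*0 = 0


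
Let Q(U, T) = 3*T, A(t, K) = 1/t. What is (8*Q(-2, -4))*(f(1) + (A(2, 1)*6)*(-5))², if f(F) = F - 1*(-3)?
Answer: -11616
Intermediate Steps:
f(F) = 3 + F (f(F) = F + 3 = 3 + F)
(8*Q(-2, -4))*(f(1) + (A(2, 1)*6)*(-5))² = (8*(3*(-4)))*((3 + 1) + (6/2)*(-5))² = (8*(-12))*(4 + ((½)*6)*(-5))² = -96*(4 + 3*(-5))² = -96*(4 - 15)² = -96*(-11)² = -96*121 = -11616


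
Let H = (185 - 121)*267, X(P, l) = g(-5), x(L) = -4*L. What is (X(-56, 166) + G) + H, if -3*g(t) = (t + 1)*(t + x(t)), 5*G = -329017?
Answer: -243477/5 ≈ -48695.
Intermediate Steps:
G = -329017/5 (G = (⅕)*(-329017) = -329017/5 ≈ -65803.)
g(t) = t*(1 + t) (g(t) = -(t + 1)*(t - 4*t)/3 = -(1 + t)*(-3*t)/3 = -(-1)*t*(1 + t) = t*(1 + t))
X(P, l) = 20 (X(P, l) = -5*(1 - 5) = -5*(-4) = 20)
H = 17088 (H = 64*267 = 17088)
(X(-56, 166) + G) + H = (20 - 329017/5) + 17088 = -328917/5 + 17088 = -243477/5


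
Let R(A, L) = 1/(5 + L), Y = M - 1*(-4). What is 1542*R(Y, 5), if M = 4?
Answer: 771/5 ≈ 154.20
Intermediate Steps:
Y = 8 (Y = 4 - 1*(-4) = 4 + 4 = 8)
1542*R(Y, 5) = 1542/(5 + 5) = 1542/10 = 1542*(1/10) = 771/5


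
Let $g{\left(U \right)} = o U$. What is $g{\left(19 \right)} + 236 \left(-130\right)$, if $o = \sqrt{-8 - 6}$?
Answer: $-30680 + 19 i \sqrt{14} \approx -30680.0 + 71.091 i$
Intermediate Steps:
$o = i \sqrt{14}$ ($o = \sqrt{-14} = i \sqrt{14} \approx 3.7417 i$)
$g{\left(U \right)} = i U \sqrt{14}$ ($g{\left(U \right)} = i \sqrt{14} U = i U \sqrt{14}$)
$g{\left(19 \right)} + 236 \left(-130\right) = i 19 \sqrt{14} + 236 \left(-130\right) = 19 i \sqrt{14} - 30680 = -30680 + 19 i \sqrt{14}$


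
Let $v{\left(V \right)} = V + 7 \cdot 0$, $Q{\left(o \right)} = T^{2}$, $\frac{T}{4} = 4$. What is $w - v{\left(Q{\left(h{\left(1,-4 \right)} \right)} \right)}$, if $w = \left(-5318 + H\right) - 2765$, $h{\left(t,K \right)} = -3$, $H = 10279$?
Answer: $1940$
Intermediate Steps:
$T = 16$ ($T = 4 \cdot 4 = 16$)
$Q{\left(o \right)} = 256$ ($Q{\left(o \right)} = 16^{2} = 256$)
$v{\left(V \right)} = V$ ($v{\left(V \right)} = V + 0 = V$)
$w = 2196$ ($w = \left(-5318 + 10279\right) - 2765 = 4961 - 2765 = 2196$)
$w - v{\left(Q{\left(h{\left(1,-4 \right)} \right)} \right)} = 2196 - 256 = 1940$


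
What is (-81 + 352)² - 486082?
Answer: -412641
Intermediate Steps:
(-81 + 352)² - 486082 = 271² - 486082 = 73441 - 486082 = -412641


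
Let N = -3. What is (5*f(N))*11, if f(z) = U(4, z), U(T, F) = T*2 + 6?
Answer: 770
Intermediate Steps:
U(T, F) = 6 + 2*T (U(T, F) = 2*T + 6 = 6 + 2*T)
f(z) = 14 (f(z) = 6 + 2*4 = 6 + 8 = 14)
(5*f(N))*11 = (5*14)*11 = 70*11 = 770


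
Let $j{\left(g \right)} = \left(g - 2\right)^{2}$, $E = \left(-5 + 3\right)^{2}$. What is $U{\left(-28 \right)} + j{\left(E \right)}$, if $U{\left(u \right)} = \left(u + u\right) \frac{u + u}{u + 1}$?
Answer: $- \frac{3028}{27} \approx -112.15$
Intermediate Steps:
$U{\left(u \right)} = \frac{4 u^{2}}{1 + u}$ ($U{\left(u \right)} = 2 u \frac{2 u}{1 + u} = \frac{4 u^{2}}{1 + u}$)
$E = 4$ ($E = \left(-2\right)^{2} = 4$)
$j{\left(g \right)} = \left(-2 + g\right)^{2}$
$U{\left(-28 \right)} + j{\left(E \right)} = \frac{4 \left(-28\right)^{2}}{1 - 28} + \left(-2 + 4\right)^{2} = 4 \cdot 784 \frac{1}{-27} + 2^{2} = 4 \cdot 784 \left(- \frac{1}{27}\right) + 4 = - \frac{3136}{27} + 4 = - \frac{3028}{27}$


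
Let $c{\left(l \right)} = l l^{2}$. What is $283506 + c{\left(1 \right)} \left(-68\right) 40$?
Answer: $280786$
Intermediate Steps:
$c{\left(l \right)} = l^{3}$
$283506 + c{\left(1 \right)} \left(-68\right) 40 = 283506 + 1^{3} \left(-68\right) 40 = 283506 + 1 \left(-68\right) 40 = 283506 - 2720 = 280786$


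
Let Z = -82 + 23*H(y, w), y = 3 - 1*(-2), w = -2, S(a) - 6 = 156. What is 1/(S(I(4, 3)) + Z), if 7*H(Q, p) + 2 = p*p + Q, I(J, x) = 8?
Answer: 1/103 ≈ 0.0097087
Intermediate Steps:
S(a) = 162 (S(a) = 6 + 156 = 162)
y = 5 (y = 3 + 2 = 5)
H(Q, p) = -2/7 + Q/7 + p**2/7 (H(Q, p) = -2/7 + (p*p + Q)/7 = -2/7 + (p**2 + Q)/7 = -2/7 + (Q + p**2)/7 = -2/7 + (Q/7 + p**2/7) = -2/7 + Q/7 + p**2/7)
Z = -59 (Z = -82 + 23*(-2/7 + (1/7)*5 + (1/7)*(-2)**2) = -82 + 23*(-2/7 + 5/7 + (1/7)*4) = -82 + 23*(-2/7 + 5/7 + 4/7) = -82 + 23*1 = -82 + 23 = -59)
1/(S(I(4, 3)) + Z) = 1/(162 - 59) = 1/103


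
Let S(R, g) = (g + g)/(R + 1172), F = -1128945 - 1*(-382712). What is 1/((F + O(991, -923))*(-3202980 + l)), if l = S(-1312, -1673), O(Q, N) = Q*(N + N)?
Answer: 10/82495945873259 ≈ 1.2122e-13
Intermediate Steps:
F = -746233 (F = -1128945 + 382712 = -746233)
O(Q, N) = 2*N*Q (O(Q, N) = Q*(2*N) = 2*N*Q)
S(R, g) = 2*g/(1172 + R) (S(R, g) = (2*g)/(1172 + R) = 2*g/(1172 + R))
l = 239/10 (l = 2*(-1673)/(1172 - 1312) = 2*(-1673)/(-140) = 2*(-1673)*(-1/140) = 239/10 ≈ 23.900)
1/((F + O(991, -923))*(-3202980 + l)) = 1/((-746233 + 2*(-923)*991)*(-3202980 + 239/10)) = 1/((-746233 - 1829386)*(-32029561/10)) = 1/(-2575619*(-32029561/10)) = 1/(82495945873259/10) = 10/82495945873259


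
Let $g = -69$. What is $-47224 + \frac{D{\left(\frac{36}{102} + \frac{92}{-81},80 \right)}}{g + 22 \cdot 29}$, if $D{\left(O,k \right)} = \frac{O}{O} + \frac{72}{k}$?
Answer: $- \frac{268704541}{5690} \approx -47224.0$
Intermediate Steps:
$D{\left(O,k \right)} = 1 + \frac{72}{k}$
$-47224 + \frac{D{\left(\frac{36}{102} + \frac{92}{-81},80 \right)}}{g + 22 \cdot 29} = -47224 + \frac{\frac{1}{80} \left(72 + 80\right)}{-69 + 22 \cdot 29} = -47224 + \frac{\frac{1}{80} \cdot 152}{-69 + 638} = -47224 + \frac{19}{10 \cdot 569} = -47224 + \frac{19}{10} \cdot \frac{1}{569} = -47224 + \frac{19}{5690} = - \frac{268704541}{5690}$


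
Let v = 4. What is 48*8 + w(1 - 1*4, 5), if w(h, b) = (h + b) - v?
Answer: 382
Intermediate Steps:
w(h, b) = -4 + b + h (w(h, b) = (h + b) - 1*4 = (b + h) - 4 = -4 + b + h)
48*8 + w(1 - 1*4, 5) = 48*8 + (-4 + 5 + (1 - 1*4)) = 384 + (-4 + 5 + (1 - 4)) = 384 + (-4 + 5 - 3) = 384 - 2 = 382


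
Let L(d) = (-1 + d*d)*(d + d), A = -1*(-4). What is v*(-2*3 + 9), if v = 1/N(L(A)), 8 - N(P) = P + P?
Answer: -3/232 ≈ -0.012931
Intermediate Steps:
A = 4
L(d) = 2*d*(-1 + d²) (L(d) = (-1 + d²)*(2*d) = 2*d*(-1 + d²))
N(P) = 8 - 2*P (N(P) = 8 - (P + P) = 8 - 2*P)
v = -1/232 (v = 1/(8 - 4*4*(-1 + 4²)) = 1/(8 - 4*4*(-1 + 16)) = 1/(8 - 4*4*15) = 1/(8 - 2*120) = 1/(8 - 240) = 1/(-232) = -1/232 ≈ -0.0043103)
v*(-2*3 + 9) = -(-2*3 + 9)/232 = -(-6 + 9)/232 = -1/232*3 = -3/232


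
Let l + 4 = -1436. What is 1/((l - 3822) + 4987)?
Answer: -1/275 ≈ -0.0036364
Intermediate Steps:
l = -1440 (l = -4 - 1436 = -1440)
1/((l - 3822) + 4987) = 1/((-1440 - 3822) + 4987) = 1/(-5262 + 4987) = 1/(-275) = -1/275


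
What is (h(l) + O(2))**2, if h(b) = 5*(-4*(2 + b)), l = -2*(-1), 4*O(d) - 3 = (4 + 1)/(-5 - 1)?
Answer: 3636649/576 ≈ 6313.6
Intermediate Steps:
O(d) = 13/24 (O(d) = 3/4 + ((4 + 1)/(-5 - 1))/4 = 3/4 + (5/(-6))/4 = 3/4 + (5*(-1/6))/4 = 3/4 + (1/4)*(-5/6) = 3/4 - 5/24 = 13/24)
l = 2
h(b) = -40 - 20*b (h(b) = 5*(-8 - 4*b) = -40 - 20*b)
(h(l) + O(2))**2 = ((-40 - 20*2) + 13/24)**2 = ((-40 - 40) + 13/24)**2 = (-80 + 13/24)**2 = (-1907/24)**2 = 3636649/576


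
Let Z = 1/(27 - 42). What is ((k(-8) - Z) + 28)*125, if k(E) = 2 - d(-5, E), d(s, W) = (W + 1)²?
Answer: -7100/3 ≈ -2366.7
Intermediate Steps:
d(s, W) = (1 + W)²
Z = -1/15 (Z = 1/(-15) = -1/15 ≈ -0.066667)
k(E) = 2 - (1 + E)²
((k(-8) - Z) + 28)*125 = (((2 - (1 - 8)²) - 1*(-1/15)) + 28)*125 = (((2 - 1*(-7)²) + 1/15) + 28)*125 = (((2 - 1*49) + 1/15) + 28)*125 = (((2 - 49) + 1/15) + 28)*125 = ((-47 + 1/15) + 28)*125 = (-704/15 + 28)*125 = -284/15*125 = -7100/3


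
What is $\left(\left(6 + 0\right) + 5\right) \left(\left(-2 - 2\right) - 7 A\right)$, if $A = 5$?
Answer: $-429$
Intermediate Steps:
$\left(\left(6 + 0\right) + 5\right) \left(\left(-2 - 2\right) - 7 A\right) = \left(\left(6 + 0\right) + 5\right) \left(\left(-2 - 2\right) - 35\right) = \left(6 + 5\right) \left(\left(-2 - 2\right) - 35\right) = 11 \left(-4 - 35\right) = 11 \left(-39\right) = -429$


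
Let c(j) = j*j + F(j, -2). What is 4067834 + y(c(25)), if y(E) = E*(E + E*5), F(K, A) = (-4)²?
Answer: 6533120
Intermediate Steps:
F(K, A) = 16
c(j) = 16 + j² (c(j) = j*j + 16 = j² + 16 = 16 + j²)
y(E) = 6*E² (y(E) = E*(E + 5*E) = E*(6*E) = 6*E²)
4067834 + y(c(25)) = 4067834 + 6*(16 + 25²)² = 4067834 + 6*(16 + 625)² = 4067834 + 6*641² = 4067834 + 6*410881 = 4067834 + 2465286 = 6533120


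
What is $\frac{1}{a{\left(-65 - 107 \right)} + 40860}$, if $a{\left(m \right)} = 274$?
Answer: $\frac{1}{41134} \approx 2.4311 \cdot 10^{-5}$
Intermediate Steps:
$\frac{1}{a{\left(-65 - 107 \right)} + 40860} = \frac{1}{274 + 40860} = \frac{1}{41134}$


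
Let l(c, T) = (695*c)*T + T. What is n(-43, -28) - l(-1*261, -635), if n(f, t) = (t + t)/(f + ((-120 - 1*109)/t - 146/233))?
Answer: -26638072229626/231263 ≈ -1.1519e+8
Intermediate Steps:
l(c, T) = T + 695*T*c (l(c, T) = 695*T*c + T = T + 695*T*c)
n(f, t) = 2*t/(-146/233 + f - 229/t) (n(f, t) = (2*t)/(f + ((-120 - 109)/t - 146*1/233)) = (2*t)/(f + (-229/t - 146/233)) = (2*t)/(f + (-146/233 - 229/t)) = (2*t)/(-146/233 + f - 229/t) = 2*t/(-146/233 + f - 229/t))
n(-43, -28) - l(-1*261, -635) = 466*(-28)²/(-53357 - 146*(-28) + 233*(-43)*(-28)) - (-635)*(1 + 695*(-1*261)) = 466*784/(-53357 + 4088 + 280532) - (-635)*(1 + 695*(-261)) = 466*784/231263 - (-635)*(1 - 181395) = 466*784*(1/231263) - (-635)*(-181394) = 365344/231263 - 1*115185190 = 365344/231263 - 115185190 = -26638072229626/231263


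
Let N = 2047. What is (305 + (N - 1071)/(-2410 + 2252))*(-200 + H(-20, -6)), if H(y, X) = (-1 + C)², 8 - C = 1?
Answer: -3871548/79 ≈ -49007.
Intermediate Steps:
C = 7 (C = 8 - 1*1 = 8 - 1 = 7)
H(y, X) = 36 (H(y, X) = (-1 + 7)² = 6² = 36)
(305 + (N - 1071)/(-2410 + 2252))*(-200 + H(-20, -6)) = (305 + (2047 - 1071)/(-2410 + 2252))*(-200 + 36) = (305 + 976/(-158))*(-164) = (305 + 976*(-1/158))*(-164) = (305 - 488/79)*(-164) = (23607/79)*(-164) = -3871548/79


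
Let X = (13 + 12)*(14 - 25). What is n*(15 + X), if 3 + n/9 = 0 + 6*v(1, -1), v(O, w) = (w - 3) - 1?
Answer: 77220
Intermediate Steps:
v(O, w) = -4 + w (v(O, w) = (-3 + w) - 1 = -4 + w)
n = -297 (n = -27 + 9*(0 + 6*(-4 - 1)) = -27 + 9*(0 + 6*(-5)) = -27 + 9*(0 - 30) = -27 + 9*(-30) = -27 - 270 = -297)
X = -275 (X = 25*(-11) = -275)
n*(15 + X) = -297*(15 - 275) = -297*(-260) = 77220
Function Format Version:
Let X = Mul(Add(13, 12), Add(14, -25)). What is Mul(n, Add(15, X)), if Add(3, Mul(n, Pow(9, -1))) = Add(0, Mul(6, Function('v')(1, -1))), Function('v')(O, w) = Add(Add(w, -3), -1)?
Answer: 77220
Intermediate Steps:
Function('v')(O, w) = Add(-4, w) (Function('v')(O, w) = Add(Add(-3, w), -1) = Add(-4, w))
n = -297 (n = Add(-27, Mul(9, Add(0, Mul(6, Add(-4, -1))))) = Add(-27, Mul(9, Add(0, Mul(6, -5)))) = Add(-27, Mul(9, Add(0, -30))) = Add(-27, Mul(9, -30)) = Add(-27, -270) = -297)
X = -275 (X = Mul(25, -11) = -275)
Mul(n, Add(15, X)) = Mul(-297, Add(15, -275)) = Mul(-297, -260) = 77220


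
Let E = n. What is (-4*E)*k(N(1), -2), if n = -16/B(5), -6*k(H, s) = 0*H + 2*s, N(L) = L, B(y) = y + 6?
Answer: 128/33 ≈ 3.8788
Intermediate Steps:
B(y) = 6 + y
k(H, s) = -s/3 (k(H, s) = -(0*H + 2*s)/6 = -(0 + 2*s)/6 = -s/3)
n = -16/11 (n = -16/(6 + 5) = -16/11 ≈ -1.4545)
E = -16/11 ≈ -1.4545
(-4*E)*k(N(1), -2) = (-4*(-16/11))*(-1/3*(-2)) = (64/11)*(2/3) = 128/33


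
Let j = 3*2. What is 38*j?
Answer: 228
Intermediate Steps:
j = 6
38*j = 38*6 = 228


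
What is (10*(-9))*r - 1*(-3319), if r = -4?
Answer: 3679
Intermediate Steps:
(10*(-9))*r - 1*(-3319) = (10*(-9))*(-4) - 1*(-3319) = -90*(-4) + 3319 = 360 + 3319 = 3679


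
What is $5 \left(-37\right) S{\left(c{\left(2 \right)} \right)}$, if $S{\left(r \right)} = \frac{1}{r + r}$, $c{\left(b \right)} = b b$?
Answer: $- \frac{185}{8} \approx -23.125$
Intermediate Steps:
$c{\left(b \right)} = b^{2}$
$S{\left(r \right)} = \frac{1}{2 r}$
$5 \left(-37\right) S{\left(c{\left(2 \right)} \right)} = 5 \left(-37\right) \frac{1}{2 \cdot 2^{2}} = - 185 \frac{1}{2 \cdot 4} = - 185 \cdot \frac{1}{2} \cdot \frac{1}{4} = \left(-185\right) \frac{1}{8} = - \frac{185}{8}$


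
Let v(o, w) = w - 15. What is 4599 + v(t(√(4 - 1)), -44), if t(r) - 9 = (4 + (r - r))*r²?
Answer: 4540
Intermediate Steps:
t(r) = 9 + 4*r² (t(r) = 9 + (4 + (r - r))*r² = 9 + (4 + 0)*r² = 9 + 4*r²)
v(o, w) = -15 + w
4599 + v(t(√(4 - 1)), -44) = 4599 + (-15 - 44) = 4599 - 59 = 4540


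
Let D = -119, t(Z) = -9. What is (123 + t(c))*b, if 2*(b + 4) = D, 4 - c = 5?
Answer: -7239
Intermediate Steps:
c = -1 (c = 4 - 1*5 = 4 - 5 = -1)
b = -127/2 (b = -4 + (1/2)*(-119) = -4 - 119/2 = -127/2 ≈ -63.500)
(123 + t(c))*b = (123 - 9)*(-127/2) = 114*(-127/2) = -7239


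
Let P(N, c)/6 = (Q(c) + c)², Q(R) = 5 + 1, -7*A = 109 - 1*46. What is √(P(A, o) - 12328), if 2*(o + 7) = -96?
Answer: √2078 ≈ 45.585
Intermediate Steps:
o = -55 (o = -7 + (½)*(-96) = -7 - 48 = -55)
A = -9 (A = -(109 - 1*46)/7 = -(109 - 46)/7 = -⅐*63 = -9)
Q(R) = 6
P(N, c) = 6*(6 + c)²
√(P(A, o) - 12328) = √(6*(6 - 55)² - 12328) = √(6*(-49)² - 12328) = √(6*2401 - 12328) = √(14406 - 12328) = √2078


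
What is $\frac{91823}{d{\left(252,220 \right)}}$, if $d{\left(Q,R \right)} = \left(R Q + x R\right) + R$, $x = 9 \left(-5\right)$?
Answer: $\frac{91823}{45760} \approx 2.0066$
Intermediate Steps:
$x = -45$
$d{\left(Q,R \right)} = - 44 R + Q R$ ($d{\left(Q,R \right)} = \left(R Q - 45 R\right) + R = \left(Q R - 45 R\right) + R = \left(- 45 R + Q R\right) + R = - 44 R + Q R$)
$\frac{91823}{d{\left(252,220 \right)}} = \frac{91823}{220 \left(-44 + 252\right)} = \frac{91823}{220 \cdot 208} = \frac{91823}{45760}$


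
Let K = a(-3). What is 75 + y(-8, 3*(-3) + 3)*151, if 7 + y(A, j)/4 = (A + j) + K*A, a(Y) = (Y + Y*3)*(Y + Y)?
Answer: -360513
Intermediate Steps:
a(Y) = 8*Y**2 (a(Y) = (Y + 3*Y)*(2*Y) = (4*Y)*(2*Y) = 8*Y**2)
K = 72 (K = 8*(-3)**2 = 8*9 = 72)
y(A, j) = -28 + 4*j + 292*A (y(A, j) = -28 + 4*((A + j) + 72*A) = -28 + 4*(j + 73*A) = -28 + (4*j + 292*A) = -28 + 4*j + 292*A)
75 + y(-8, 3*(-3) + 3)*151 = 75 + (-28 + 4*(3*(-3) + 3) + 292*(-8))*151 = 75 + (-28 + 4*(-9 + 3) - 2336)*151 = 75 + (-28 + 4*(-6) - 2336)*151 = 75 + (-28 - 24 - 2336)*151 = 75 - 2388*151 = 75 - 360588 = -360513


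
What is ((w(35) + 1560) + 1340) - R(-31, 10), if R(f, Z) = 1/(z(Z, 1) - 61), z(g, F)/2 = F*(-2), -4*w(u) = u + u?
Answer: 374727/130 ≈ 2882.5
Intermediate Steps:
w(u) = -u/2 (w(u) = -(u + u)/4 = -u/2)
z(g, F) = -4*F (z(g, F) = 2*(F*(-2)) = 2*(-2*F) = -4*F)
R(f, Z) = -1/65 (R(f, Z) = 1/(-4*1 - 61) = 1/(-4 - 61) = 1/(-65) = -1/65)
((w(35) + 1560) + 1340) - R(-31, 10) = ((-½*35 + 1560) + 1340) - 1*(-1/65) = ((-35/2 + 1560) + 1340) + 1/65 = (3085/2 + 1340) + 1/65 = 5765/2 + 1/65 = 374727/130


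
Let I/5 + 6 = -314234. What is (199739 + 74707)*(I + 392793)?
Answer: -323409087522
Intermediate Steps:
I = -1571200 (I = -30 + 5*(-314234) = -30 - 1571170 = -1571200)
(199739 + 74707)*(I + 392793) = (199739 + 74707)*(-1571200 + 392793) = 274446*(-1178407) = -323409087522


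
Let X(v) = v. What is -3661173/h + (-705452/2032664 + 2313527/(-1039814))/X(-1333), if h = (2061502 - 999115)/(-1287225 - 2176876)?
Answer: 248141675430745112629030894/20786035328995790639 ≈ 1.1938e+7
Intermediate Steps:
h = -1062387/3464101 (h = 1062387/(-3464101) = 1062387*(-1/3464101) = -1062387/3464101 ≈ -0.30668)
-3661173/h + (-705452/2032664 + 2313527/(-1039814))/X(-1333) = -3661173/(-1062387/3464101) + (-705452/2032664 + 2313527/(-1039814))/(-1333) = -3661173*(-3464101/1062387) + (-705452*1/2032664 + 2313527*(-1/1039814))*(-1/1333) = 1409185894497/118043 + (-176363/508166 - 2313527/1039814)*(-1/1333) = 1409185894497/118043 - 339760119491/132099530281*(-1/1333) = 1409185894497/118043 + 339760119491/176088673864573 = 248141675430745112629030894/20786035328995790639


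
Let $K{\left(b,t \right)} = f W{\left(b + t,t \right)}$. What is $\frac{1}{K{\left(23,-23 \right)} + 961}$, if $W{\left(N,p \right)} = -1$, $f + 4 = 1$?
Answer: $\frac{1}{964} \approx 0.0010373$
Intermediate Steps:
$f = -3$ ($f = -4 + 1 = -3$)
$K{\left(b,t \right)} = 3$ ($K{\left(b,t \right)} = \left(-3\right) \left(-1\right) = 3$)
$\frac{1}{K{\left(23,-23 \right)} + 961} = \frac{1}{3 + 961} = \frac{1}{964}$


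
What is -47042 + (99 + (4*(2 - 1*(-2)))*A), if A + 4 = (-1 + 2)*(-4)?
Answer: -47071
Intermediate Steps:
A = -8 (A = -4 + (-1 + 2)*(-4) = -4 + 1*(-4) = -4 - 4 = -8)
-47042 + (99 + (4*(2 - 1*(-2)))*A) = -47042 + (99 + (4*(2 - 1*(-2)))*(-8)) = -47042 + (99 + (4*(2 + 2))*(-8)) = -47042 + (99 + (4*4)*(-8)) = -47042 + (99 + 16*(-8)) = -47042 + (99 - 128) = -47042 - 29 = -47071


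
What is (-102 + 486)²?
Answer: 147456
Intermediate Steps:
(-102 + 486)² = 384² = 147456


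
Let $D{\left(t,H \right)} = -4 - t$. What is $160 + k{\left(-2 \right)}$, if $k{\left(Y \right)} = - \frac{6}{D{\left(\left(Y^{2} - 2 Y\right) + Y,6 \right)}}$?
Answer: $\frac{803}{5} \approx 160.6$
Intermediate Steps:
$k{\left(Y \right)} = - \frac{6}{-4 + Y - Y^{2}}$ ($k{\left(Y \right)} = - \frac{6}{-4 - \left(\left(Y^{2} - 2 Y\right) + Y\right)} = - \frac{6}{-4 - \left(Y^{2} - Y\right)} = - \frac{6}{-4 + Y - Y^{2}}$)
$160 + k{\left(-2 \right)} = 160 + \frac{6}{4 - 2 \left(-1 - 2\right)} = 160 + \frac{6}{4 - -6} = 160 + \frac{6}{4 + 6} = 160 + \frac{6}{10} = 160 + 6 \cdot \frac{1}{10} = 160 + \frac{3}{5} = \frac{803}{5}$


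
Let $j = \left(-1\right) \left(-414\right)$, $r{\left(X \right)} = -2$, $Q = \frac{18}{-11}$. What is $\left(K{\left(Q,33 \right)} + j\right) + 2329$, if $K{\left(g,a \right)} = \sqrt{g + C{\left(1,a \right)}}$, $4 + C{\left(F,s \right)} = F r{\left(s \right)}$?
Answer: $2743 + \frac{2 i \sqrt{231}}{11} \approx 2743.0 + 2.7634 i$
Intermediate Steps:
$Q = - \frac{18}{11}$ ($Q = 18 \left(- \frac{1}{11}\right) = - \frac{18}{11} \approx -1.6364$)
$C{\left(F,s \right)} = -4 - 2 F$ ($C{\left(F,s \right)} = -4 + F \left(-2\right) = -4 - 2 F$)
$K{\left(g,a \right)} = \sqrt{-6 + g}$ ($K{\left(g,a \right)} = \sqrt{g - 6} = \sqrt{-6 + g}$)
$j = 414$
$\left(K{\left(Q,33 \right)} + j\right) + 2329 = \left(\sqrt{-6 - \frac{18}{11}} + 414\right) + 2329 = \left(\sqrt{- \frac{84}{11}} + 414\right) + 2329 = \left(\frac{2 i \sqrt{231}}{11} + 414\right) + 2329 = \left(414 + \frac{2 i \sqrt{231}}{11}\right) + 2329 = 2743 + \frac{2 i \sqrt{231}}{11}$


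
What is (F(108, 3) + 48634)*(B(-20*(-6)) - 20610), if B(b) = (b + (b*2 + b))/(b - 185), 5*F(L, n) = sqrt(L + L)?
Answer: -13035176484/13 - 1608156*sqrt(6)/65 ≈ -1.0028e+9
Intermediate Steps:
F(L, n) = sqrt(2)*sqrt(L)/5 (F(L, n) = sqrt(L + L)/5 = sqrt(2*L)/5 = (sqrt(2)*sqrt(L))/5 = sqrt(2)*sqrt(L)/5)
B(b) = 4*b/(-185 + b) (B(b) = (b + (2*b + b))/(-185 + b) = (b + 3*b)/(-185 + b) = (4*b)/(-185 + b) = 4*b/(-185 + b))
(F(108, 3) + 48634)*(B(-20*(-6)) - 20610) = (sqrt(2)*sqrt(108)/5 + 48634)*(4*(-20*(-6))/(-185 - 20*(-6)) - 20610) = (sqrt(2)*(6*sqrt(3))/5 + 48634)*(4*120/(-185 + 120) - 20610) = (6*sqrt(6)/5 + 48634)*(4*120/(-65) - 20610) = (48634 + 6*sqrt(6)/5)*(4*120*(-1/65) - 20610) = (48634 + 6*sqrt(6)/5)*(-96/13 - 20610) = (48634 + 6*sqrt(6)/5)*(-268026/13) = -13035176484/13 - 1608156*sqrt(6)/65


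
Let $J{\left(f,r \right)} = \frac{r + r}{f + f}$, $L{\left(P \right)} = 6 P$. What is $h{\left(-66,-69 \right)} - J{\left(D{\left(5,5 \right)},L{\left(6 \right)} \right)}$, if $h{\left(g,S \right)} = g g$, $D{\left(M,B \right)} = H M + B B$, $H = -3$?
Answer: $\frac{21762}{5} \approx 4352.4$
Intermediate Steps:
$D{\left(M,B \right)} = B^{2} - 3 M$ ($D{\left(M,B \right)} = - 3 M + B B = - 3 M + B^{2} = B^{2} - 3 M$)
$h{\left(g,S \right)} = g^{2}$
$J{\left(f,r \right)} = \frac{r}{f}$ ($J{\left(f,r \right)} = \frac{2 r}{2 f} = 2 r \frac{1}{2 f} = \frac{r}{f}$)
$h{\left(-66,-69 \right)} - J{\left(D{\left(5,5 \right)},L{\left(6 \right)} \right)} = \left(-66\right)^{2} - \frac{6 \cdot 6}{5^{2} - 15} = 4356 - \frac{36}{25 - 15} = 4356 - \frac{36}{10} = 4356 - 36 \cdot \frac{1}{10} = 4356 - \frac{18}{5} = \frac{21762}{5}$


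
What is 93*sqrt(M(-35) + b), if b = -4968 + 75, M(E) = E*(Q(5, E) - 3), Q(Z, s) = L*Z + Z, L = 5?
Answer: 93*I*sqrt(5838) ≈ 7105.8*I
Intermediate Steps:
Q(Z, s) = 6*Z (Q(Z, s) = 5*Z + Z = 6*Z)
M(E) = 27*E (M(E) = E*(6*5 - 3) = E*(30 - 3) = E*27 = 27*E)
b = -4893
93*sqrt(M(-35) + b) = 93*sqrt(27*(-35) - 4893) = 93*sqrt(-945 - 4893) = 93*sqrt(-5838) = 93*(I*sqrt(5838)) = 93*I*sqrt(5838)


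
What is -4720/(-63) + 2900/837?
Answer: 459260/5859 ≈ 78.385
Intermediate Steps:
-4720/(-63) + 2900/837 = -4720*(-1/63) + 2900*(1/837) = 4720/63 + 2900/837 = 459260/5859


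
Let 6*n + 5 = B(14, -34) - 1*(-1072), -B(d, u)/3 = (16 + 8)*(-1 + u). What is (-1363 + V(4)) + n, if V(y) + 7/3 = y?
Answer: -1527/2 ≈ -763.50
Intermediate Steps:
B(d, u) = 72 - 72*u (B(d, u) = -3*(16 + 8)*(-1 + u) = -72*(-1 + u) = -3*(-24 + 24*u) = 72 - 72*u)
V(y) = -7/3 + y
n = 3587/6 (n = -⅚ + ((72 - 72*(-34)) - 1*(-1072))/6 = -⅚ + ((72 + 2448) + 1072)/6 = -⅚ + (2520 + 1072)/6 = -⅚ + (⅙)*3592 = -⅚ + 1796/3 = 3587/6 ≈ 597.83)
(-1363 + V(4)) + n = (-1363 + (-7/3 + 4)) + 3587/6 = (-1363 + 5/3) + 3587/6 = -4084/3 + 3587/6 = -1527/2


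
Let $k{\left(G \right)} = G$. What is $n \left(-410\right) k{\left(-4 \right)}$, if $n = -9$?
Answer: $-14760$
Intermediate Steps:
$n \left(-410\right) k{\left(-4 \right)} = \left(-9\right) \left(-410\right) \left(-4\right) = 3690 \left(-4\right) = -14760$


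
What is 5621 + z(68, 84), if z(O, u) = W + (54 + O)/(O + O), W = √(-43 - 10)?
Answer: 382289/68 + I*√53 ≈ 5621.9 + 7.2801*I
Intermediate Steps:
W = I*√53 (W = √(-53) = I*√53 ≈ 7.2801*I)
z(O, u) = I*√53 + (54 + O)/(2*O) (z(O, u) = I*√53 + (54 + O)/(O + O) = I*√53 + (54 + O)/((2*O)) = I*√53 + (54 + O)*(1/(2*O)) = I*√53 + (54 + O)/(2*O))
5621 + z(68, 84) = 5621 + (½ + 27/68 + I*√53) = 5621 + (61/68 + I*√53) = 382289/68 + I*√53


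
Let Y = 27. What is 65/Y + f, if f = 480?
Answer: 13025/27 ≈ 482.41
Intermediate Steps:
65/Y + f = 65/27 + 480 = 13025/27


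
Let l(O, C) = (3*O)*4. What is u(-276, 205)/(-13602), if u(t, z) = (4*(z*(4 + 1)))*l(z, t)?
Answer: -1681000/2267 ≈ -741.51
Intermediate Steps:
l(O, C) = 12*O
u(t, z) = 240*z**2 (u(t, z) = (4*(z*(4 + 1)))*(12*z) = (4*(z*5))*(12*z) = (4*(5*z))*(12*z) = (20*z)*(12*z) = 240*z**2)
u(-276, 205)/(-13602) = (240*205**2)/(-13602) = (240*42025)*(-1/13602) = 10086000*(-1/13602) = -1681000/2267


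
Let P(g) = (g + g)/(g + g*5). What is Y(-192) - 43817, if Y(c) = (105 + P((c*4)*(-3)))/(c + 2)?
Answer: -12488003/285 ≈ -43818.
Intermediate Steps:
P(g) = ⅓ (P(g) = (2*g)/(g + 5*g) = (2*g)/((6*g)) = (2*g)*(1/(6*g)) = ⅓)
Y(c) = 316/(3*(2 + c)) (Y(c) = (105 + ⅓)/(c + 2) = 316/(3*(2 + c)))
Y(-192) - 43817 = 316/(3*(2 - 192)) - 43817 = (316/3)/(-190) - 43817 = (316/3)*(-1/190) - 43817 = -158/285 - 43817 = -12488003/285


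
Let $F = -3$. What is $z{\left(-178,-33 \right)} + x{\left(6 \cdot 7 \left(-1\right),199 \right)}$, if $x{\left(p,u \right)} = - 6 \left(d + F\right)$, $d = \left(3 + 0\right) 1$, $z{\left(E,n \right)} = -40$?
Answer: $-40$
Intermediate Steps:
$d = 3$ ($d = 3 \cdot 1 = 3$)
$x{\left(p,u \right)} = 0$ ($x{\left(p,u \right)} = - 6 \left(3 - 3\right) = \left(-6\right) 0 = 0$)
$z{\left(-178,-33 \right)} + x{\left(6 \cdot 7 \left(-1\right),199 \right)} = -40 + 0 = -40$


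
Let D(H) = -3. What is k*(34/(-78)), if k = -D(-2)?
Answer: -17/13 ≈ -1.3077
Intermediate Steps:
k = 3 (k = -1*(-3) = 3)
k*(34/(-78)) = 3*(34/(-78)) = 3*(34*(-1/78)) = 3*(-17/39) = -17/13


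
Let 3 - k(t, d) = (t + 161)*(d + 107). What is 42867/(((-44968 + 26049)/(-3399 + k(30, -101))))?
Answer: 194701914/18919 ≈ 10291.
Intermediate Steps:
k(t, d) = 3 - (107 + d)*(161 + t) (k(t, d) = 3 - (t + 161)*(d + 107) = 3 - (161 + t)*(107 + d) = 3 - (107 + d)*(161 + t))
42867/(((-44968 + 26049)/(-3399 + k(30, -101)))) = 42867/(((-44968 + 26049)/(-3399 + (-17224 - 161*(-101) - 107*30 - 1*(-101)*30)))) = 42867/((-18919/(-3399 + (-17224 + 16261 - 3210 + 3030)))) = 42867/((-18919/(-3399 - 1143))) = 42867/((-18919/(-4542))) = 42867/((-18919*(-1/4542))) = 42867/(18919/4542) = 42867*(4542/18919) = 194701914/18919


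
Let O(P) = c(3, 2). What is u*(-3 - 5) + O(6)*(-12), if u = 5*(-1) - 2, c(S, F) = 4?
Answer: 8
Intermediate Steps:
u = -7 (u = -5 - 2 = -7)
O(P) = 4
u*(-3 - 5) + O(6)*(-12) = -7*(-3 - 5) + 4*(-12) = -7*(-8) - 48 = 56 - 48 = 8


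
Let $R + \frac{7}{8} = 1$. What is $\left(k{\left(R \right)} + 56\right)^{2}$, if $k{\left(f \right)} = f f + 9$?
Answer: $\frac{17313921}{4096} \approx 4227.0$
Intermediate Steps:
$R = \frac{1}{8}$ ($R = - \frac{7}{8} + 1 = \frac{1}{8} \approx 0.125$)
$k{\left(f \right)} = 9 + f^{2}$ ($k{\left(f \right)} = f^{2} + 9 = 9 + f^{2}$)
$\left(k{\left(R \right)} + 56\right)^{2} = \left(\left(9 + \left(\frac{1}{8}\right)^{2}\right) + 56\right)^{2} = \left(\left(9 + \frac{1}{64}\right) + 56\right)^{2} = \left(\frac{577}{64} + 56\right)^{2} = \left(\frac{4161}{64}\right)^{2} = \frac{17313921}{4096}$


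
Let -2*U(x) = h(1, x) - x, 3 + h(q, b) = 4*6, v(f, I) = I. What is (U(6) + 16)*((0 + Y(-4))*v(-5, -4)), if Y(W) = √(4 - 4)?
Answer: 0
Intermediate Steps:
h(q, b) = 21 (h(q, b) = -3 + 4*6 = -3 + 24 = 21)
Y(W) = 0 (Y(W) = √0 = 0)
U(x) = -21/2 + x/2 (U(x) = -(21 - x)/2 = -21/2 + x/2)
(U(6) + 16)*((0 + Y(-4))*v(-5, -4)) = ((-21/2 + (½)*6) + 16)*((0 + 0)*(-4)) = ((-21/2 + 3) + 16)*(0*(-4)) = (-15/2 + 16)*0 = (17/2)*0 = 0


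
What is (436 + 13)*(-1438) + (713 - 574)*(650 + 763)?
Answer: -449255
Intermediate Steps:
(436 + 13)*(-1438) + (713 - 574)*(650 + 763) = 449*(-1438) + 139*1413 = -645662 + 196407 = -449255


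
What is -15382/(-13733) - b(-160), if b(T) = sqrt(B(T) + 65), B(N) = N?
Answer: 15382/13733 - I*sqrt(95) ≈ 1.1201 - 9.7468*I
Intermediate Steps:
b(T) = sqrt(65 + T) (b(T) = sqrt(T + 65) = sqrt(65 + T))
-15382/(-13733) - b(-160) = -15382/(-13733) - sqrt(65 - 160) = -15382*(-1/13733) - sqrt(-95) = 15382/13733 - I*sqrt(95)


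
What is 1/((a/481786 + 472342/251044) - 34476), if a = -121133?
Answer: -15118685573/521207159058503 ≈ -2.9007e-5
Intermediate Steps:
1/((a/481786 + 472342/251044) - 34476) = 1/((-121133/481786 + 472342/251044) - 34476) = 1/((-121133*1/481786 + 472342*(1/251044)) - 34476) = 1/((-121133/481786 + 236171/125522) - 34476) = 1/(24644756245/15118685573 - 34476) = 1/(-521207159058503/15118685573) = -15118685573/521207159058503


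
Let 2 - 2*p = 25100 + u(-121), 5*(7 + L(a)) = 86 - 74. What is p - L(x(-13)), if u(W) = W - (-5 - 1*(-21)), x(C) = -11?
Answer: -124759/10 ≈ -12476.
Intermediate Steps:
L(a) = -23/5 (L(a) = -7 + (86 - 74)/5 = -7 + (⅕)*12 = -7 + 12/5 = -23/5)
u(W) = -16 + W (u(W) = W - (-5 + 21) = W - 1*16 = W - 16 = -16 + W)
p = -24961/2 (p = 1 - (25100 + (-16 - 121))/2 = 1 - (25100 - 137)/2 = 1 - ½*24963 = 1 - 24963/2 = -24961/2 ≈ -12481.)
p - L(x(-13)) = -24961/2 - 1*(-23/5) = -24961/2 + 23/5 = -124759/10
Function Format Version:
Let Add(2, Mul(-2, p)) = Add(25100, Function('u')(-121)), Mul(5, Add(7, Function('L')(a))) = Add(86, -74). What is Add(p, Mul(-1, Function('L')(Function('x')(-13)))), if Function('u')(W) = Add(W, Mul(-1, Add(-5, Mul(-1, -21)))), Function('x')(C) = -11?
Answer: Rational(-124759, 10) ≈ -12476.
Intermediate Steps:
Function('L')(a) = Rational(-23, 5) (Function('L')(a) = Add(-7, Mul(Rational(1, 5), Add(86, -74))) = Add(-7, Mul(Rational(1, 5), 12)) = Add(-7, Rational(12, 5)) = Rational(-23, 5))
Function('u')(W) = Add(-16, W) (Function('u')(W) = Add(W, Mul(-1, Add(-5, 21))) = Add(W, Mul(-1, 16)) = Add(W, -16) = Add(-16, W))
p = Rational(-24961, 2) (p = Add(1, Mul(Rational(-1, 2), Add(25100, Add(-16, -121)))) = Add(1, Mul(Rational(-1, 2), Add(25100, -137))) = Add(1, Mul(Rational(-1, 2), 24963)) = Add(1, Rational(-24963, 2)) = Rational(-24961, 2) ≈ -12481.)
Add(p, Mul(-1, Function('L')(Function('x')(-13)))) = Add(Rational(-24961, 2), Mul(-1, Rational(-23, 5))) = Add(Rational(-24961, 2), Rational(23, 5)) = Rational(-124759, 10)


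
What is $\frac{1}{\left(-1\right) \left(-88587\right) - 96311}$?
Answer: $- \frac{1}{7724} \approx -0.00012947$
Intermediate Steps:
$\frac{1}{\left(-1\right) \left(-88587\right) - 96311} = \frac{1}{88587 - 96311} = \frac{1}{-7724} = - \frac{1}{7724}$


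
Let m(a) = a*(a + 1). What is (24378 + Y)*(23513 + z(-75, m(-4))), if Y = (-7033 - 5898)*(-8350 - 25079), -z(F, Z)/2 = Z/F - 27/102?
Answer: 4320088572344922/425 ≈ 1.0165e+13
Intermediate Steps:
m(a) = a*(1 + a)
z(F, Z) = 9/17 - 2*Z/F (z(F, Z) = -2*(Z/F - 27/102) = -2*(Z/F - 27*1/102) = -2*(Z/F - 9/34) = -2*(-9/34 + Z/F) = 9/17 - 2*Z/F)
Y = 432270399 (Y = -12931*(-33429) = 432270399)
(24378 + Y)*(23513 + z(-75, m(-4))) = (24378 + 432270399)*(23513 + (9/17 - 2*(-4*(1 - 4))/(-75))) = 432294777*(23513 + (9/17 - 2*(-4*(-3))*(-1/75))) = 432294777*(23513 + (9/17 - 2*12*(-1/75))) = 432294777*(23513 + (9/17 + 8/25)) = 432294777*(23513 + 361/425) = 432294777*(9993386/425) = 4320088572344922/425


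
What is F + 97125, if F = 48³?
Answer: 207717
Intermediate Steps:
F = 110592
F + 97125 = 110592 + 97125 = 207717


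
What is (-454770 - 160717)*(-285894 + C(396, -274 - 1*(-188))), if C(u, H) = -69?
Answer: 176006508981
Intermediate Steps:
(-454770 - 160717)*(-285894 + C(396, -274 - 1*(-188))) = (-454770 - 160717)*(-285894 - 69) = -615487*(-285963) = 176006508981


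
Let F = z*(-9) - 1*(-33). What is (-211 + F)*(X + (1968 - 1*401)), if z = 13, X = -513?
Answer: -310930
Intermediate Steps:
F = -84 (F = 13*(-9) - 1*(-33) = -117 + 33 = -84)
(-211 + F)*(X + (1968 - 1*401)) = (-211 - 84)*(-513 + (1968 - 1*401)) = -295*(-513 + (1968 - 401)) = -295*(-513 + 1567) = -295*1054 = -310930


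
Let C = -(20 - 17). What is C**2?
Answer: 9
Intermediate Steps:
C = -3 (C = -1*3 = -3)
C**2 = (-3)**2 = 9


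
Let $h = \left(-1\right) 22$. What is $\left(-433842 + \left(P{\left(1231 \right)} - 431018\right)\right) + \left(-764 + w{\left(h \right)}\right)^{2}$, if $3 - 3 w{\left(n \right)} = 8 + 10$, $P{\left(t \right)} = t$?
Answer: $-272268$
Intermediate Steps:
$h = -22$
$w{\left(n \right)} = -5$ ($w{\left(n \right)} = 1 - \frac{8 + 10}{3} = 1 - 6 = -5$)
$\left(-433842 + \left(P{\left(1231 \right)} - 431018\right)\right) + \left(-764 + w{\left(h \right)}\right)^{2} = \left(-433842 + \left(1231 - 431018\right)\right) + \left(-764 - 5\right)^{2} = \left(-433842 - 429787\right) + \left(-769\right)^{2} = -863629 + 591361 = -272268$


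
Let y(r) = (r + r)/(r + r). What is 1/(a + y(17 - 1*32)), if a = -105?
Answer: -1/104 ≈ -0.0096154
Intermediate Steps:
y(r) = 1 (y(r) = (2*r)/((2*r)) = (2*r)*(1/(2*r)) = 1)
1/(a + y(17 - 1*32)) = 1/(-105 + 1) = 1/(-104) = -1/104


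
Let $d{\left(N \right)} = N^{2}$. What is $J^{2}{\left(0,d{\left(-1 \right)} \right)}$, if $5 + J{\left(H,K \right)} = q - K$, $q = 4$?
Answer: $4$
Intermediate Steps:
$J{\left(H,K \right)} = -1 - K$ ($J{\left(H,K \right)} = -5 - \left(-4 + K\right) = -1 - K$)
$J^{2}{\left(0,d{\left(-1 \right)} \right)} = \left(-1 - \left(-1\right)^{2}\right)^{2} = \left(-1 - 1\right)^{2} = \left(-2\right)^{2} = 4$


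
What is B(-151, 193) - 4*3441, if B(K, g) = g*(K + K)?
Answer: -72050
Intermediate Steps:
B(K, g) = 2*K*g (B(K, g) = g*(2*K) = 2*K*g)
B(-151, 193) - 4*3441 = 2*(-151)*193 - 4*3441 = -58286 - 13764 = -72050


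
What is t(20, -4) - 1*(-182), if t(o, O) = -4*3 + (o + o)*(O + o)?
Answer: 810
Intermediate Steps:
t(o, O) = -12 + 2*o*(O + o) (t(o, O) = -12 + (2*o)*(O + o) = -12 + 2*o*(O + o))
t(20, -4) - 1*(-182) = (-12 + 2*20**2 + 2*(-4)*20) - 1*(-182) = (-12 + 2*400 - 160) + 182 = (-12 + 800 - 160) + 182 = 628 + 182 = 810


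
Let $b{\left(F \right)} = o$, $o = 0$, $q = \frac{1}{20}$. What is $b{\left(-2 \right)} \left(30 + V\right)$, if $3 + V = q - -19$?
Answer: $0$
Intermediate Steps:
$q = \frac{1}{20} \approx 0.05$
$b{\left(F \right)} = 0$
$V = \frac{321}{20}$ ($V = -3 + \left(\frac{1}{20} - -19\right) = -3 + \left(\frac{1}{20} + 19\right) = -3 + \frac{381}{20} = \frac{321}{20} \approx 16.05$)
$b{\left(-2 \right)} \left(30 + V\right) = 0 \left(30 + \frac{321}{20}\right) = 0 \cdot \frac{921}{20} = 0$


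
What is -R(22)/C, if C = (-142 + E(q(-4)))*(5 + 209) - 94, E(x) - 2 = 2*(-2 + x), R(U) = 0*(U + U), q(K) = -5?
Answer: 0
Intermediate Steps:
R(U) = 0 (R(U) = 0*(2*U) = 0)
E(x) = -2 + 2*x (E(x) = 2 + 2*(-2 + x) = 2 + (-4 + 2*x) = -2 + 2*x)
C = -33050 (C = (-142 + (-2 + 2*(-5)))*(5 + 209) - 94 = (-142 + (-2 - 10))*214 - 94 = (-142 - 12)*214 - 94 = -154*214 - 94 = -32956 - 94 = -33050)
-R(22)/C = -0/(-33050) = -0*(-1)/33050 = -1*0 = 0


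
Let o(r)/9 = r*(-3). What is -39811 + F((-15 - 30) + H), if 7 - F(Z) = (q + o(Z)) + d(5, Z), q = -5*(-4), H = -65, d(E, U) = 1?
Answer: -42795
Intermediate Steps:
q = 20
o(r) = -27*r (o(r) = 9*(r*(-3)) = 9*(-3*r) = -27*r)
F(Z) = -14 + 27*Z (F(Z) = 7 - ((20 - 27*Z) + 1) = 7 - (21 - 27*Z) = 7 + (-21 + 27*Z) = -14 + 27*Z)
-39811 + F((-15 - 30) + H) = -39811 + (-14 + 27*((-15 - 30) - 65)) = -39811 + (-14 + 27*(-45 - 65)) = -39811 + (-14 + 27*(-110)) = -39811 + (-14 - 2970) = -39811 - 2984 = -42795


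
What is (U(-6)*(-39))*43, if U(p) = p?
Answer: 10062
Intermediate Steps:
(U(-6)*(-39))*43 = -6*(-39)*43 = 234*43 = 10062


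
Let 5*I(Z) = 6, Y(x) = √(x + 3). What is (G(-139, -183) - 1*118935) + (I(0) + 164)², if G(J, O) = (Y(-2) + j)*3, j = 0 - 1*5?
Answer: -2291399/25 ≈ -91656.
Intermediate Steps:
Y(x) = √(3 + x)
j = -5 (j = 0 - 5 = -5)
G(J, O) = -12 (G(J, O) = (√(3 - 2) - 5)*3 = (√1 - 5)*3 = (1 - 5)*3 = -4*3 = -12)
I(Z) = 6/5 (I(Z) = (⅕)*6 = 6/5)
(G(-139, -183) - 1*118935) + (I(0) + 164)² = (-12 - 1*118935) + (6/5 + 164)² = (-12 - 118935) + (826/5)² = -118947 + 682276/25 = -2291399/25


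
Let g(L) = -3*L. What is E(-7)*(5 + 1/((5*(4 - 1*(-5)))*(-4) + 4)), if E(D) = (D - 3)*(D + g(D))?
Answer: -30765/44 ≈ -699.20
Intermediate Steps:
E(D) = -2*D*(-3 + D) (E(D) = (D - 3)*(D - 3*D) = (-3 + D)*(-2*D) = -2*D*(-3 + D))
E(-7)*(5 + 1/((5*(4 - 1*(-5)))*(-4) + 4)) = (2*(-7)*(3 - 1*(-7)))*(5 + 1/((5*(4 - 1*(-5)))*(-4) + 4)) = (2*(-7)*(3 + 7))*(5 + 1/((5*(4 + 5))*(-4) + 4)) = (2*(-7)*10)*(5 + 1/((5*9)*(-4) + 4)) = -140*(5 + 1/(45*(-4) + 4)) = -140*(5 + 1/(-180 + 4)) = -140*(5 + 1/(-176)) = -140*(5 - 1/176) = -140*879/176 = -30765/44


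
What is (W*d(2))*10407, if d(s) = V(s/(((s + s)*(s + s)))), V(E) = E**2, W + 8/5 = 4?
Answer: 31221/80 ≈ 390.26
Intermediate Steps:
W = 12/5 (W = -8/5 + 4 = 12/5 ≈ 2.4000)
d(s) = 1/(16*s**2) (d(s) = (s/(((s + s)*(s + s))))**2 = (s/(((2*s)*(2*s))))**2 = (s/((4*s**2)))**2 = (s*(1/(4*s**2)))**2 = (1/(4*s))**2 = 1/(16*s**2))
(W*d(2))*10407 = (12*((1/16)/2**2)/5)*10407 = (12*((1/16)*(1/4))/5)*10407 = ((12/5)*(1/64))*10407 = (3/80)*10407 = 31221/80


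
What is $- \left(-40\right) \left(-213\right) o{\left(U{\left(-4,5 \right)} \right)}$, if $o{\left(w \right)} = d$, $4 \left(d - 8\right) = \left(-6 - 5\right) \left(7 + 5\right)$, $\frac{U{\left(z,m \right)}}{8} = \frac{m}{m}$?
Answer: $213000$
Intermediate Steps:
$U{\left(z,m \right)} = 8$ ($U{\left(z,m \right)} = 8 \frac{m}{m} = 8 \cdot 1 = 8$)
$d = -25$ ($d = 8 + \frac{\left(-6 - 5\right) \left(7 + 5\right)}{4} = 8 + \frac{\left(-11\right) 12}{4} = 8 + \frac{1}{4} \left(-132\right) = 8 - 33 = -25$)
$o{\left(w \right)} = -25$
$- \left(-40\right) \left(-213\right) o{\left(U{\left(-4,5 \right)} \right)} = - \left(-40\right) \left(-213\right) \left(-25\right) = - 8520 \left(-25\right) = \left(-1\right) \left(-213000\right) = 213000$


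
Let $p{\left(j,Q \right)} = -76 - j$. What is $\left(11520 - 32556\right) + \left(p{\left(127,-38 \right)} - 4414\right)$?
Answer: $-25653$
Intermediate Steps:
$\left(11520 - 32556\right) + \left(p{\left(127,-38 \right)} - 4414\right) = \left(11520 - 32556\right) - 4617 = -21036 - 4617 = -25653$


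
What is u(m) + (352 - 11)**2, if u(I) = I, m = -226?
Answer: 116055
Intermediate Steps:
u(m) + (352 - 11)**2 = -226 + (352 - 11)**2 = -226 + 341**2 = -226 + 116281 = 116055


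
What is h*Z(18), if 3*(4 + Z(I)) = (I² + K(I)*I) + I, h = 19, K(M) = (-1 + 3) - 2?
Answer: 2090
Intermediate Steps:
K(M) = 0 (K(M) = 2 - 2 = 0)
Z(I) = -4 + I/3 + I²/3 (Z(I) = -4 + ((I² + 0*I) + I)/3 = -4 + ((I² + 0) + I)/3 = -4 + (I² + I)/3 = -4 + (I + I²)/3 = -4 + (I/3 + I²/3) = -4 + I/3 + I²/3)
h*Z(18) = 19*(-4 + (⅓)*18 + (⅓)*18²) = 19*(-4 + 6 + (⅓)*324) = 19*(-4 + 6 + 108) = 19*110 = 2090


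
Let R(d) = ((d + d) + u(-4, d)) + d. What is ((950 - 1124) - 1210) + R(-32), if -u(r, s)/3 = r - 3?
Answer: -1459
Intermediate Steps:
u(r, s) = 9 - 3*r (u(r, s) = -3*(r - 3) = -3*(-3 + r) = 9 - 3*r)
R(d) = 21 + 3*d (R(d) = ((d + d) + (9 - 3*(-4))) + d = (2*d + (9 + 12)) + d = (2*d + 21) + d = (21 + 2*d) + d = 21 + 3*d)
((950 - 1124) - 1210) + R(-32) = ((950 - 1124) - 1210) + (21 + 3*(-32)) = (-174 - 1210) + (21 - 96) = -1384 - 75 = -1459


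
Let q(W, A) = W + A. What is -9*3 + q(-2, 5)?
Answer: -24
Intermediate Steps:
q(W, A) = A + W
-9*3 + q(-2, 5) = -9*3 + (5 - 2) = -27 + 3 = -24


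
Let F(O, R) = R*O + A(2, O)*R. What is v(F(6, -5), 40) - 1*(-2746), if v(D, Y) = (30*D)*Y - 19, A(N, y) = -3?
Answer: -15273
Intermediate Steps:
F(O, R) = -3*R + O*R (F(O, R) = R*O - 3*R = O*R - 3*R = -3*R + O*R)
v(D, Y) = -19 + 30*D*Y (v(D, Y) = 30*D*Y - 19 = -19 + 30*D*Y)
v(F(6, -5), 40) - 1*(-2746) = (-19 + 30*(-5*(-3 + 6))*40) - 1*(-2746) = (-19 + 30*(-5*3)*40) + 2746 = (-19 + 30*(-15)*40) + 2746 = (-19 - 18000) + 2746 = -18019 + 2746 = -15273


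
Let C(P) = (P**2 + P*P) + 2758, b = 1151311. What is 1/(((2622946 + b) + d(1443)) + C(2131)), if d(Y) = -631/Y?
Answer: 1443/18556022660 ≈ 7.7765e-8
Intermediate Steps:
C(P) = 2758 + 2*P**2 (C(P) = (P**2 + P**2) + 2758 = 2*P**2 + 2758 = 2758 + 2*P**2)
1/(((2622946 + b) + d(1443)) + C(2131)) = 1/(((2622946 + 1151311) - 631/1443) + (2758 + 2*2131**2)) = 1/((3774257 - 631*1/1443) + (2758 + 2*4541161)) = 1/((3774257 - 631/1443) + (2758 + 9082322)) = 1/(5446252220/1443 + 9085080) = 1/(18556022660/1443) = 1443/18556022660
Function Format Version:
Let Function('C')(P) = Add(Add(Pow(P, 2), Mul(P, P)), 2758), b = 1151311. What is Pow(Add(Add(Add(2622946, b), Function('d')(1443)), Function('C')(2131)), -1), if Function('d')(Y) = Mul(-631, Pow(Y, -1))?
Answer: Rational(1443, 18556022660) ≈ 7.7765e-8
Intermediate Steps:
Function('C')(P) = Add(2758, Mul(2, Pow(P, 2))) (Function('C')(P) = Add(Add(Pow(P, 2), Pow(P, 2)), 2758) = Add(Mul(2, Pow(P, 2)), 2758) = Add(2758, Mul(2, Pow(P, 2))))
Pow(Add(Add(Add(2622946, b), Function('d')(1443)), Function('C')(2131)), -1) = Pow(Add(Add(Add(2622946, 1151311), Mul(-631, Pow(1443, -1))), Add(2758, Mul(2, Pow(2131, 2)))), -1) = Pow(Add(Add(3774257, Mul(-631, Rational(1, 1443))), Add(2758, Mul(2, 4541161))), -1) = Pow(Add(Add(3774257, Rational(-631, 1443)), Add(2758, 9082322)), -1) = Pow(Add(Rational(5446252220, 1443), 9085080), -1) = Pow(Rational(18556022660, 1443), -1) = Rational(1443, 18556022660)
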